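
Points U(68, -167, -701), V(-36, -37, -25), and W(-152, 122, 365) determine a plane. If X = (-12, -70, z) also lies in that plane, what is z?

Coplanarity requires UV · (UW × UX) = 0.
UV = (-104, 130, 676), UW = (-220, 289, 1066); the triple product is linear in z with coefficient -1456 and constant term -149968.
Setting it to zero: z = -103.

-103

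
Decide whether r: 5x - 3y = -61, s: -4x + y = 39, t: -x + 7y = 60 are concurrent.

Intersecting r and s: solving the 2×2 system gives (x, y) = (-8, 7).
Substitute into t: (-1)(-8) + (7)(7) = 57.
But t requires 60 ≠ 57, so the three lines have no common point.

No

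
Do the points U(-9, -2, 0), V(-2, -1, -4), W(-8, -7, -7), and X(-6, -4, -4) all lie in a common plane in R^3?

A normal to the plane through U, V, W is n = UV × UW = (-27, 45, -36).
The plane has equation n·P = 153. For X: n·X = 126.
126 ≠ 153, so X is off the plane.

No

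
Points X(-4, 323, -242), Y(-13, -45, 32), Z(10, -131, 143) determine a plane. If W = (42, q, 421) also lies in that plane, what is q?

-407

The plane through X, Y, Z has equation −17284x + 7301y + 9238z = 191763.
Substituting W: (7301)q + (3163270) = 191763, so q = -407.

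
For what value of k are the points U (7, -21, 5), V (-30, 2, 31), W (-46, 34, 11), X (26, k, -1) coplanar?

-38

The points are coplanar iff UV · (UW × UX) = 0.
Expanding, this is linear in k: (-1156)k + (-43928) = 0.
So k = -38.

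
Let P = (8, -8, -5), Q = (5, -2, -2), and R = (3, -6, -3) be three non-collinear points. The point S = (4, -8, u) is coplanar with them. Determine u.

-4

Coplanarity requires PQ · (PR × PS) = 0.
PQ = (-3, 6, 3), PR = (-5, 2, 2); the triple product is linear in u with coefficient 24 and constant term 96.
Setting it to zero: u = -4.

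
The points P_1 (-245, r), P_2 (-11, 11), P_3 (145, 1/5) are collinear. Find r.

136/5

The three points are collinear iff det[P_1P_2; P_1P_3] = 0.
This determinant is linear in r: (156)r + (-21216/5) = 0, so r = 136/5.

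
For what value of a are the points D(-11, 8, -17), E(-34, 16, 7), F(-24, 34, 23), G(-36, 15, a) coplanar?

Coplanarity ⇔ det[DE; DF; DG] = 0.
Expanding, this is linear in a: (-494)a + (3458) = 0.
So a = 7.

7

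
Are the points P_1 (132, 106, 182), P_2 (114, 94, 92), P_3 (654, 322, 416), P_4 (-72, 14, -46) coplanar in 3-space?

Yes

The four points are coplanar iff the 3×3 determinant with rows P_1P_2, P_1P_3, P_1P_4 is zero.
Rows: (-18, -12, -90), (522, 216, 234), (-204, -92, -228).
Expanding along the first row: (-18)(-27720) − (-12)(-71280) + (-90)(-3960) = 0.
Zero determinant ⇒ coplanar.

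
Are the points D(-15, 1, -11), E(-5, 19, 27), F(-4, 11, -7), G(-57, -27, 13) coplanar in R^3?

The four points are coplanar iff the 3×3 determinant with rows DE, DF, DG is zero.
Rows: (10, 18, 38), (11, 10, 4), (-42, -28, 24).
Expanding along the first row: (10)(352) − (18)(432) + (38)(112) = 0.
Zero determinant ⇒ coplanar.

Yes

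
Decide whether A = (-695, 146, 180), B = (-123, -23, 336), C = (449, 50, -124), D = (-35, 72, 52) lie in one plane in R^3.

Yes

A normal to the plane through A, B, C is n = AB × AC = (66352, 352352, 138424).
The plane has equation n·P = 30245072. For D: n·D = 30245072.
Equal, so D lies in the plane and all four are coplanar.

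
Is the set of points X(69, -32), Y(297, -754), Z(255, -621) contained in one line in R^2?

Yes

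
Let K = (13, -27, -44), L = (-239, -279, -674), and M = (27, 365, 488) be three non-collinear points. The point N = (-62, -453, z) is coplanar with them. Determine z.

-693

A normal to the plane is n = KL × KM = (112896, 125244, -95256).
N lies in the plane iff n · KN = 0.
This gives (-95256)z + (-66012408) = 0, so z = -693.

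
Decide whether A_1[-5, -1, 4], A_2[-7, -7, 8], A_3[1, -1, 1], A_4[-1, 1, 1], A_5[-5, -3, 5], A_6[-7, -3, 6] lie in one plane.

Yes

The plane through A_1, A_2, A_3 has normal n = A_1A_2 × A_1A_3 = (18, 18, 36) and equation n·P = 36.
Checking the remaining points: n·A_4 = 36, n·A_5 = 36, n·A_6 = 36.
All equal 36, so all 6 points lie in one plane.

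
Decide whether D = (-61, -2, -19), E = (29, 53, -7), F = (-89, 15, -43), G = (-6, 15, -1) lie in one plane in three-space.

No

A normal to the plane through D, E, F is n = DE × DF = (-1524, 1824, 3070).
The plane has equation n·P = 30986. For G: n·G = 33434.
33434 ≠ 30986, so G is off the plane.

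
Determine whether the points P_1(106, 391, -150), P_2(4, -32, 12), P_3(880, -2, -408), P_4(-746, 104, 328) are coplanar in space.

Yes

With P_1 as base: P_1P_2 = (-102, -423, 162), P_1P_3 = (774, -393, -258), P_1P_4 = (-852, -287, 478).
P_1P_3 × P_1P_4 = (-261900, -150156, -556974).
P_1P_2 · (P_1P_3 × P_1P_4) = 0.
The scalar triple product vanishes, so the four points are coplanar.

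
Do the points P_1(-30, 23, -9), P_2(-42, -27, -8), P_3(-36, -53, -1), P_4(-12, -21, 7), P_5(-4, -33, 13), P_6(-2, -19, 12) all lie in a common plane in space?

Yes

The plane through P_1, P_2, P_3 has normal n = P_1P_2 × P_1P_3 = (-324, 90, 612) and equation n·P = 6282.
Checking the remaining points: n·P_4 = 6282, n·P_5 = 6282, n·P_6 = 6282.
All equal 6282, so all 6 points lie in one plane.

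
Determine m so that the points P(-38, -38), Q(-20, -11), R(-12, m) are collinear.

1

The three points are collinear iff det[PQ; PR] = 0.
This determinant is linear in m: (18)m + (-18) = 0, so m = 1.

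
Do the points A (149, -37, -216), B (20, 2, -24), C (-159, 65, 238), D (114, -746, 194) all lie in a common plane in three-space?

Yes

A normal to the plane through A, B, C is n = AB × AC = (-1878, -570, -1146).
The plane has equation n·P = -11196. For D: n·D = -11196.
Equal, so D lies in the plane and all four are coplanar.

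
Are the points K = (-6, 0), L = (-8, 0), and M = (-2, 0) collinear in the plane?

Yes

KL = (-2, 0), KM = (4, 0).
Twice the signed area of △KLM is (-2)(0) − (0)(4) = 0.
The triangle is degenerate (zero area), so the points are collinear.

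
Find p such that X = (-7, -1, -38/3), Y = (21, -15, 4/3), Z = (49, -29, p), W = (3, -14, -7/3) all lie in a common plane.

46/3

The points are coplanar iff XY · (XZ × XW) = 0.
Expanding, this is linear in p: (224)p + (-10304/3) = 0.
So p = 46/3.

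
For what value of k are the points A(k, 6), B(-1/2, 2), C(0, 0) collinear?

Collinearity: (A − B) must be parallel to (C − B) = (1/2, -2).
Cross-multiplying the components: (k − (-1/2))·(-2) = (4)·(1/2).
Solving gives k = -3/2.

-3/2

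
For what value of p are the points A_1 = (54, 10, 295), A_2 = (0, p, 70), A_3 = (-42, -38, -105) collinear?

-17

Collinearity requires A_1A_2 × A_1A_3 = 0; each component is linear in p.
The x-component gives (-400)p + (-6800) = 0, so p = -17.
The remaining components then also vanish.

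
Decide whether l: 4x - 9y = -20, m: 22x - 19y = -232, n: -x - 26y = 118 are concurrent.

Intersecting l and m: solving the 2×2 system gives (x, y) = (-14, -4).
Substitute into n: (-1)(-14) + (-26)(-4) = 118.
This equals 118, so (-14, -4) lies on all three lines and they are concurrent.

Yes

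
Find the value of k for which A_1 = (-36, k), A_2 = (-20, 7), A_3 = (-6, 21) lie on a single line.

Collinearity: (A_1 − A_2) must be parallel to (A_3 − A_2) = (14, 14).
Cross-multiplying the components: (k − 7)·(14) = (-16)·(14).
Solving gives k = -9.

-9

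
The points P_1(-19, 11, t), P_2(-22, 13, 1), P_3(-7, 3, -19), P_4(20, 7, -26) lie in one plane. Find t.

-3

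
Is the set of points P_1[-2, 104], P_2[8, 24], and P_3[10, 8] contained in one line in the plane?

P_1P_2 = (10, -80), P_1P_3 = (12, -96).
det[P_1P_2; P_1P_3] = (10)(-96) − (-80)(12) = 0.
The determinant is zero, so the points are collinear.

Yes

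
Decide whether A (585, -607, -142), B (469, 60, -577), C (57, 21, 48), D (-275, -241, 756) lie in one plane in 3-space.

No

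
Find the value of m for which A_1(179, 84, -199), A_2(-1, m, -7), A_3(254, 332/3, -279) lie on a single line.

20

Direction A_1A_3 = (75, 80/3, -80). From the x-coordinate of A_2, the parameter along the line is τ = (-1 − 179)/75 = -12/5.
Then m = 84 + (-12/5)·(80/3) = 20.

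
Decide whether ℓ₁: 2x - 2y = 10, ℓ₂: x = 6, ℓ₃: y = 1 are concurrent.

Yes

The three lines meet at one point iff the augmented coefficient matrix [aᵢ bᵢ cᵢ] has rank < 3, i.e. its determinant vanishes.
Here the determinant is 0.
It vanishes, so the lines are concurrent at (6, 1).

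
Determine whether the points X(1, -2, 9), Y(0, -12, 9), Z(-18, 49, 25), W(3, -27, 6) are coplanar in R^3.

With X as base: XY = (-1, -10, 0), XZ = (-19, 51, 16), XW = (2, -25, -3).
XZ × XW = (247, -25, 373).
XY · (XZ × XW) = 3.
Since 3 ≠ 0, the four points are not coplanar.

No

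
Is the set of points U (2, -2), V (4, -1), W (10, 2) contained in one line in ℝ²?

UV = (2, 1), UW = (8, 4).
Checking proportionality: UW = 4·UV, so the vectors are parallel and the points are collinear.

Yes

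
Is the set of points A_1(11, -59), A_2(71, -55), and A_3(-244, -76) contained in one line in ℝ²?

A_1A_2 = (60, 4), A_1A_3 = (-255, -17).
Checking proportionality: A_1A_3 = -17/4·A_1A_2, so the vectors are parallel and the points are collinear.

Yes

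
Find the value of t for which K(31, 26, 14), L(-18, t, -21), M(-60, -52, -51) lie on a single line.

-16

Collinearity requires KL × KM = 0; each component is linear in t.
The x-component gives (-65)t + (-1040) = 0, so t = -16.
The remaining components then also vanish.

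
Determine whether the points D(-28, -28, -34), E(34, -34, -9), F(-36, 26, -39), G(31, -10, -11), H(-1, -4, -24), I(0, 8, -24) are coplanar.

The plane through D, E, F has normal n = DE × DF = (-1320, 110, 3300) and equation n·P = -78320.
Checking the remaining points: n·G = -78320, n·H = -78320, n·I = -78320.
All equal -78320, so all 6 points lie in one plane.

Yes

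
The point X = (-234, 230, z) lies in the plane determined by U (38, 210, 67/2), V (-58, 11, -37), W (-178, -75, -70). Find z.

63/2

A normal to the plane is n = UV × UW = (504, 5292, -15624).
X lies in the plane iff n · UX = 0.
This gives (-15624)z + (492156) = 0, so z = 63/2.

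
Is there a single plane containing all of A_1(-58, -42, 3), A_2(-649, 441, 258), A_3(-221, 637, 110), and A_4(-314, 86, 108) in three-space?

Yes

A normal to the plane through A_1, A_2, A_3 is n = A_1A_2 × A_1A_3 = (-121464, 21672, -322560).
The plane has equation n·P = 5167008. For A_4: n·A_4 = 5167008.
Equal, so A_4 lies in the plane and all four are coplanar.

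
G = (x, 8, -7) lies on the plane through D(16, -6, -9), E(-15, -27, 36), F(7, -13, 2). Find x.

26

Coplanarity requires DE · (DF × DG) = 0.
DE = (-31, -21, 45), DF = (-9, -7, 11); the triple product is linear in x with coefficient 84 and constant term -2184.
Setting it to zero: x = 26.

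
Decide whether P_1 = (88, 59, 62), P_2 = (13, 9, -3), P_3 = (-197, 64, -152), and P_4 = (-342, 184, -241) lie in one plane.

Yes

A normal to the plane through P_1, P_2, P_3 is n = P_1P_2 × P_1P_3 = (11025, 2475, -14625).
The plane has equation n·P = 209475. For P_4: n·P_4 = 209475.
Equal, so P_4 lies in the plane and all four are coplanar.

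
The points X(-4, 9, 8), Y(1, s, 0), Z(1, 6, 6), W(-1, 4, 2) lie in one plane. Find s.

2

Normal to plane XZW: n = (8, 24, -16); plane equation n·P = 56.
Requiring n·Y = 56: (24)s + (8) = 56.
So s = 2.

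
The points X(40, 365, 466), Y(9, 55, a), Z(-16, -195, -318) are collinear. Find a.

Collinearity requires XY × XZ = 0; each component is linear in a.
The x-component gives (560)a + (-17920) = 0, so a = 32.
The remaining components then also vanish.

32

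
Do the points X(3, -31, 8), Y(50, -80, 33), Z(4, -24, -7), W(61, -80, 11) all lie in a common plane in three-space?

A normal to the plane through X, Y, Z is n = XY × XZ = (560, 730, 378).
The plane has equation n·P = -17926. For W: n·W = -20082.
-20082 ≠ -17926, so W is off the plane.

No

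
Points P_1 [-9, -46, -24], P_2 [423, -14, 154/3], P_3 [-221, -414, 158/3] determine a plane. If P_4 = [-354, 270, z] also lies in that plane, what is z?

-583/3

Coplanarity requires P_1P_2 · (P_1P_3 × P_1P_4) = 0.
P_1P_2 = (432, 32, 226/3), P_1P_3 = (-212, -368, 230/3); the triple product is linear in z with coefficient -152192 and constant term -88727936/3.
Setting it to zero: z = -583/3.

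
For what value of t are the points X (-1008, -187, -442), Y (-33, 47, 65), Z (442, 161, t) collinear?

Direction XY = (975, 234, 507). From the x-coordinate of Z, the parameter along the line is τ = (442 − (-1008))/975 = 58/39.
Then t = (-442) + 58/39·(507) = 312.

312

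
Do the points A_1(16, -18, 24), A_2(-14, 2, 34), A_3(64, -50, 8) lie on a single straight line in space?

A_1A_2 = (-30, 20, 10), A_1A_3 = (48, -32, -16).
Each component of A_1A_3 is -8/5 times the corresponding component of A_1A_2, so A_1A_3 = -8/5·A_1A_2 and the points are collinear.

Yes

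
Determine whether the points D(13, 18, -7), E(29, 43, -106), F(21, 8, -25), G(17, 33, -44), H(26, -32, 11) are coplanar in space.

Yes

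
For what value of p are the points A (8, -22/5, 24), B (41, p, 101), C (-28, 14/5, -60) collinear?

-11

Collinearity requires AB × AC = 0; each component is linear in p.
The x-component gives (-84)p + (-924) = 0, so p = -11.
The remaining components then also vanish.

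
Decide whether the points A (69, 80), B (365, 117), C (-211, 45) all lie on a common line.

Yes

AB = (296, 37), AC = (-280, -35).
Checking proportionality: AC = -35/37·AB, so the vectors are parallel and the points are collinear.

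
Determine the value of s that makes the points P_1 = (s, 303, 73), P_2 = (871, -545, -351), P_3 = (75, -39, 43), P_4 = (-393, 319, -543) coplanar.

-437

Coplanarity ⇔ det[P_1P_2; P_1P_3; P_1P_4] = 0.
Expanding, this is linear in s: (437568)s + (191217216) = 0.
So s = -437.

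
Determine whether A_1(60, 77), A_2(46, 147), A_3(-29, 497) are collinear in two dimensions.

No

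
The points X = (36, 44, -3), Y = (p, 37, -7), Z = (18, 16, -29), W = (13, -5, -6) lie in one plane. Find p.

Coplanarity ⇔ det[XY; XZ; XW] = 0.
Expanding, this is linear in p: (-1190)p + (38080) = 0.
So p = 32.

32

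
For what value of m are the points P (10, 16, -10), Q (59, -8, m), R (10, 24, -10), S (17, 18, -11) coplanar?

Normal to plane PRS: n = (-8, 0, -56); plane equation n·X = 480.
Requiring n·Q = 480: (-56)m + (-472) = 480.
So m = -17.

-17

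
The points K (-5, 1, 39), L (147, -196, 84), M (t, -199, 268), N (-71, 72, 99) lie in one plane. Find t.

367/3

Normal to plane KLN: n = (-15015, -12090, -2210); plane equation n·P = -23205.
Requiring n·M = -23205: (-15015)t + (1813630) = -23205.
So t = 367/3.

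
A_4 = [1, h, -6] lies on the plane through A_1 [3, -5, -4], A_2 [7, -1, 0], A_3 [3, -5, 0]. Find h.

-7

A normal to the plane is n = A_1A_2 × A_1A_3 = (16, -16, 0).
A_4 lies in the plane iff n · A_1A_4 = 0.
This gives (-16)h + (-112) = 0, so h = -7.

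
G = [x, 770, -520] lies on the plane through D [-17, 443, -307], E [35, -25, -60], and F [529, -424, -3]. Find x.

A normal to the plane is n = DE × DF = (71877, 119054, 210444).
G lies in the plane iff n · DG = 0.
This gives (71877)x + (-4672005) = 0, so x = 65.

65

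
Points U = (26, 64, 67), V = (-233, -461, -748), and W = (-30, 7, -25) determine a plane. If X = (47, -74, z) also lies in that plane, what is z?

-136

The plane through U, V, W has equation 1845x + 21812y − 14637z = 463259.
Substituting X: (-14637)z + (-1527373) = 463259, so z = -136.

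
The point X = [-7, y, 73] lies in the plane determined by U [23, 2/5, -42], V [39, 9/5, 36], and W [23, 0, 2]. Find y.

-23/5

The plane through U, V, W has equation (464/5)x − 704y − (32/5)z = 10608/5.
Substituting X: (-704)y + (-5584/5) = 10608/5, so y = -23/5.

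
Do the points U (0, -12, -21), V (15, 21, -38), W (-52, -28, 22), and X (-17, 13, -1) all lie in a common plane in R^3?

No

A normal to the plane through U, V, W is n = UV × UW = (1147, 239, 1476).
The plane has equation n·P = -33864. For X: n·X = -17868.
-17868 ≠ -33864, so X is off the plane.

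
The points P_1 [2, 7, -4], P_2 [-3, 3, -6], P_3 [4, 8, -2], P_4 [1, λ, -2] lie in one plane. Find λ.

5

Normal to plane P_1P_2P_3: n = (-6, 6, 3); plane equation n·P = 18.
Requiring n·P_4 = 18: (6)λ + (-12) = 18.
So λ = 5.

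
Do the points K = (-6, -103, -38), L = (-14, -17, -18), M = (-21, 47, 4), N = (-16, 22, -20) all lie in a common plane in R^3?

The four points are coplanar iff the 3×3 determinant with rows KL, KM, KN is zero.
Rows: (-8, 86, 20), (-15, 150, 42), (-10, 125, 18).
Expanding along the first row: (-8)(-2550) − (86)(150) + (20)(-375) = 0.
Zero determinant ⇒ coplanar.

Yes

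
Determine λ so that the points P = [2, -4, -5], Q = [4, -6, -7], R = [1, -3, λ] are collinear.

-4

Direction PQ = (2, -2, -2). From the x-coordinate of R, the parameter along the line is τ = (1 − 2)/2 = -1/2.
Then λ = (-5) + (-1/2)·(-2) = -4.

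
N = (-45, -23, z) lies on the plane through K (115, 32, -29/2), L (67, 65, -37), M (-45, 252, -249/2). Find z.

-37

Coplanarity requires KL · (KM × KN) = 0.
KL = (-48, 33, -45/2), KM = (-160, 220, -110); the triple product is linear in z with coefficient -5280 and constant term -195360.
Setting it to zero: z = -37.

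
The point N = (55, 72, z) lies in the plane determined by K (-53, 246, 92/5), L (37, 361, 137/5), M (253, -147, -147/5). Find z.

-2

A normal to the plane is n = KL × KM = (-1960, 7056, -70560).
N lies in the plane iff n · KN = 0.
This gives (-70560)z + (-141120) = 0, so z = -2.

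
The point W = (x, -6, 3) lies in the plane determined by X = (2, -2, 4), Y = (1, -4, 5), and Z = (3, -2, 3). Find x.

A normal to the plane is n = XY × XZ = (2, 0, 2).
W lies in the plane iff n · XW = 0.
This gives (2)x + (-6) = 0, so x = 3.

3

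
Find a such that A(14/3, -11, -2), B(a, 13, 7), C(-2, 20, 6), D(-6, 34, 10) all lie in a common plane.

Coplanarity ⇔ det[AB; AC; AD] = 0.
Expanding, this is linear in a: (12)a + (92) = 0.
So a = -23/3.

-23/3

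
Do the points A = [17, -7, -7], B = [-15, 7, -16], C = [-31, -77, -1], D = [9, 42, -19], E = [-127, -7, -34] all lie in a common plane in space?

The plane through A, B, C has normal n = AB × AC = (-546, 624, 2912) and equation n·P = -34034.
Checking the remaining points: n·D = -34034, n·E = -34034.
All equal -34034, so all 5 points lie in one plane.

Yes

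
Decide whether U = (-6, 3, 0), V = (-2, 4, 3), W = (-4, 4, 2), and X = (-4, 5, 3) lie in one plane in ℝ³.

Yes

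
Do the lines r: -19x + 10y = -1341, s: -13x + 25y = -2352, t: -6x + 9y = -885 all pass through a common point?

Yes

Intersecting r and s: solving the 2×2 system gives (x, y) = (29, -79).
Substitute into t: (-6)(29) + (9)(-79) = -885.
This equals -885, so (29, -79) lies on all three lines and they are concurrent.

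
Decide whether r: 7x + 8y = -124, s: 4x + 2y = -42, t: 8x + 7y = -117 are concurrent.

No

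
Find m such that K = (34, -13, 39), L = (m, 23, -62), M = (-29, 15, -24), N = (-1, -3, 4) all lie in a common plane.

-67

Normal to plane KMN: n = (-350, 0, 350); plane equation n·P = 1750.
Requiring n·L = 1750: (-350)m + (-21700) = 1750.
So m = -67.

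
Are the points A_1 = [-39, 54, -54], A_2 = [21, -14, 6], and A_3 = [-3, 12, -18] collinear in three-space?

A_1A_2 = (60, -68, 60), A_1A_3 = (36, -42, 36).
Comparing components 2 and 3: (-68)(36) − (60)(-42) = 72 ≠ 0, so A_1A_2 and A_1A_3 are not parallel and the points are not collinear.

No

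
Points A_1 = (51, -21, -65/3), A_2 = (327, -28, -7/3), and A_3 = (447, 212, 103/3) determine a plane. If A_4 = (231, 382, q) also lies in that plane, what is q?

115/3

A normal to the plane is n = A_1A_2 × A_1A_3 = (-14690/3, -7800, 67080).
A_4 lies in the plane iff n · A_1A_4 = 0.
This gives (67080)q + (-2571400) = 0, so q = 115/3.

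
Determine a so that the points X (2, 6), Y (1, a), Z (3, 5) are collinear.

The three points are collinear iff det[XY; XZ] = 0.
This determinant is linear in a: (-1)a + (7) = 0, so a = 7.

7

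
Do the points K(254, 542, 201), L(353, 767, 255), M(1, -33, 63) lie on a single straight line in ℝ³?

Yes

KL = (99, 225, 54), KM = (-253, -575, -138).
Each component of KM is -23/9 times the corresponding component of KL, so KM = -23/9·KL and the points are collinear.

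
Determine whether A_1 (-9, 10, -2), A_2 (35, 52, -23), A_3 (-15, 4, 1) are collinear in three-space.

No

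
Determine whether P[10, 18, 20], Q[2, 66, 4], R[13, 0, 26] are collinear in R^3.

Yes

PQ = (-8, 48, -16), PR = (3, -18, 6).
Each component of PR is -3/8 times the corresponding component of PQ, so PR = -3/8·PQ and the points are collinear.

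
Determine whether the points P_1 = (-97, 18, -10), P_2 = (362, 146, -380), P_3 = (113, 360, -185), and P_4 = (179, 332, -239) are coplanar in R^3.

No

With P_1 as base: P_1P_2 = (459, 128, -370), P_1P_3 = (210, 342, -175), P_1P_4 = (276, 314, -229).
P_1P_3 × P_1P_4 = (-23368, -210, -28452).
P_1P_2 · (P_1P_3 × P_1P_4) = -225552.
Since -225552 ≠ 0, the four points are not coplanar.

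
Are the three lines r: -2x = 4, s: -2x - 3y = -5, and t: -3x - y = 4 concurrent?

The three lines meet at one point iff the augmented coefficient matrix [aᵢ bᵢ cᵢ] has rank < 3, i.e. its determinant vanishes.
Here the determinant is 6.
Nonzero, so no common point exists.

No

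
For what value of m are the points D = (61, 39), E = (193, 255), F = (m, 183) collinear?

149

The three points are collinear iff det[DE; DF] = 0.
This determinant is linear in m: (-216)m + (32184) = 0, so m = 149.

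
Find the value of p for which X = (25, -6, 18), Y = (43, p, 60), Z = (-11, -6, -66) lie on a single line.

Collinearity requires XY × XZ = 0; each component is linear in p.
The x-component gives (-84)p + (-504) = 0, so p = -6.
The remaining components then also vanish.

-6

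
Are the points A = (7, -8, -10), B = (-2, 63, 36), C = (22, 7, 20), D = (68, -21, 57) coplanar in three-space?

No

With A as base: AB = (-9, 71, 46), AC = (15, 15, 30), AD = (61, -13, 67).
AC × AD = (1395, 825, -1110).
AB · (AC × AD) = -5040.
Since -5040 ≠ 0, the four points are not coplanar.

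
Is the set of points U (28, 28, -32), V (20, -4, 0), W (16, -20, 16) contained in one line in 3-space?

UV = (-8, -32, 32), UW = (-12, -48, 48).
Each component of UW is 3/2 times the corresponding component of UV, so UW = 3/2·UV and the points are collinear.

Yes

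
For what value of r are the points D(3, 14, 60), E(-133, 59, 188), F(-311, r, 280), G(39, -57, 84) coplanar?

195

Normal to plane DEG: n = (10168, 7872, 8036); plane equation n·P = 622872.
Requiring n·F = 622872: (7872)r + (-912168) = 622872.
So r = 195.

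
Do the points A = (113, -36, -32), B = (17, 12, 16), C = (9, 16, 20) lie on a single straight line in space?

Yes

AB = (-96, 48, 48), AC = (-104, 52, 52).
AB × AC = (0, 0, 0).
The cross product vanishes, so the three points are collinear.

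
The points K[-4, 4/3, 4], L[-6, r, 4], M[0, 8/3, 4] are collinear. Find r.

Direction KM = (4, 4/3, 0). From the x-coordinate of L, the parameter along the line is τ = (-6 − (-4))/4 = -1/2.
Then r = 4/3 + (-1/2)·(4/3) = 2/3.

2/3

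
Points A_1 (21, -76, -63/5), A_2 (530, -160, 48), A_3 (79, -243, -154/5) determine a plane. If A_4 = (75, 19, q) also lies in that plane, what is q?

52/5

A normal to the plane is n = A_1A_2 × A_1A_3 = (11649, 63893/5, -80131).
A_4 lies in the plane iff n · A_1A_4 = 0.
This gives (-80131)q + (4166812/5) = 0, so q = 52/5.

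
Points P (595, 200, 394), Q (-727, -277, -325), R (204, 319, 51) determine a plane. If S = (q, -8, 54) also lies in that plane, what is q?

The plane through P, Q, R has equation 249172x − 172317y − 343825z = -21673110.
Substituting S: (249172)q + (-17188014) = -21673110, so q = -18.

-18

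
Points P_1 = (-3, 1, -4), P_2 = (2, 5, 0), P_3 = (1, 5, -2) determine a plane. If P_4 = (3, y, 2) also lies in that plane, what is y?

A normal to the plane is n = P_1P_2 × P_1P_3 = (-8, 6, 4).
P_4 lies in the plane iff n · P_1P_4 = 0.
This gives (6)y + (-30) = 0, so y = 5.

5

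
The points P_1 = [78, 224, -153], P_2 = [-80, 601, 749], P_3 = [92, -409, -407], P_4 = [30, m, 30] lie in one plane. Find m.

Normal to plane P_1P_2P_3: n = (475208, -27504, 94736); plane equation n·P = 16410720.
Requiring n·P_4 = 16410720: (-27504)m + (17098320) = 16410720.
So m = 25.

25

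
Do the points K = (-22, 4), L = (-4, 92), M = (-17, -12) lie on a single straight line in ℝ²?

KL = (18, 88), KM = (5, -16).
det[KL; KM] = (18)(-16) − (88)(5) = -728.
The determinant is nonzero, so they are not collinear.

No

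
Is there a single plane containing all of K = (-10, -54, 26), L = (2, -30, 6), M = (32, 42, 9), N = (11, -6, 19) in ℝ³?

No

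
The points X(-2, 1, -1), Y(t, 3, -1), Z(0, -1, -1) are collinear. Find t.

Collinearity requires XY × XZ = 0; each component is linear in t.
The z-component gives (-2)t + (-8) = 0, so t = -4.
The remaining components then also vanish.

-4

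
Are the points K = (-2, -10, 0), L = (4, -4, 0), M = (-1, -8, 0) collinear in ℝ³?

No

KL = (6, 6, 0), KM = (1, 2, 0).
KL × KM = (0, 0, 6).
The cross product is nonzero, so the points do not lie on one line.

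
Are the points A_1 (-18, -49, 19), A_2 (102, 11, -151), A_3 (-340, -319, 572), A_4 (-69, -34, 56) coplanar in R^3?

The four points are coplanar iff the 3×3 determinant with rows A_1A_2, A_1A_3, A_1A_4 is zero.
Rows: (120, 60, -170), (-322, -270, 553), (-51, 15, 37).
Expanding along the first row: (120)(-18285) − (60)(16289) + (-170)(-18600) = -9540.
Nonzero ⇒ not coplanar.

No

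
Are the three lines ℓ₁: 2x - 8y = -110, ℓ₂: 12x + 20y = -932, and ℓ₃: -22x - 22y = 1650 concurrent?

Intersecting ℓ₁ and ℓ₂: solving the 2×2 system gives (x, y) = (-71, -4).
Substitute into ℓ₃: (-22)(-71) + (-22)(-4) = 1650.
This equals 1650, so (-71, -4) lies on all three lines and they are concurrent.

Yes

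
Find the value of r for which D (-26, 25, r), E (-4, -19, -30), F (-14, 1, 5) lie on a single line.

Collinearity requires DE × DF = 0; each component is linear in r.
The x-component gives (20)r + (-940) = 0, so r = 47.
The remaining components then also vanish.

47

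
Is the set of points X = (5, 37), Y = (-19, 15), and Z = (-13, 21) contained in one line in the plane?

XY = (-24, -22), XZ = (-18, -16).
Twice the signed area of △XYZ is (-24)(-16) − (-22)(-18) = -12.
The area is nonzero, so the three points are not collinear.

No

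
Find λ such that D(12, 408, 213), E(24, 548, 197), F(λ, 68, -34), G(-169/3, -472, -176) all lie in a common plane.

-13

Normal to plane DEG: n = (-68540, 17284/3, -2980/3); plane equation n·P = 1316564.
Requiring n·F = 1316564: (-68540)λ + (425544) = 1316564.
So λ = -13.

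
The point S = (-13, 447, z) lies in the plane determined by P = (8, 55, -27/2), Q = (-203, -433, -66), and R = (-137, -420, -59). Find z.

The plane through P, Q, R has equation −(5467/2)x − 1988y + 29465z = -1057971/2.
Substituting S: (29465)z + (-1706201/2) = -1057971/2, so z = 11.

11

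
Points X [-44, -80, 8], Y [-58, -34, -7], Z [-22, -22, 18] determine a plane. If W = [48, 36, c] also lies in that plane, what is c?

63

The plane through X, Y, Z has equation 1330x − 190y − 1824z = -57912.
Substituting W: (-1824)c + (57000) = -57912, so c = 63.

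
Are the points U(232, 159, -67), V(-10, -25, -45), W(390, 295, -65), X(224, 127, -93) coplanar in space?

Yes

The four points are coplanar iff the 3×3 determinant with rows UV, UW, UX is zero.
Rows: (-242, -184, 22), (158, 136, 2), (-8, -32, -26).
Expanding along the first row: (-242)(-3472) − (-184)(-4092) + (22)(-3968) = 0.
Zero determinant ⇒ coplanar.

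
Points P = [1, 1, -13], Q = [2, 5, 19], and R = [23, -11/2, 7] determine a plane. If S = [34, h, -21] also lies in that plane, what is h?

A normal to the plane is n = PQ × PR = (288, 684, -189/2).
S lies in the plane iff n · PS = 0.
This gives (684)h + (9576) = 0, so h = -14.

-14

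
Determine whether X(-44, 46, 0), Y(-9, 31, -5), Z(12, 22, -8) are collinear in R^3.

Yes

XY = (35, -15, -5), XZ = (56, -24, -8).
XY × XZ = (0, 0, 0).
The cross product vanishes, so the three points are collinear.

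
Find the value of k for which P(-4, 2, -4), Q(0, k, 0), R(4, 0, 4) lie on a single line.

1

Direction PR = (8, -2, 8). From the x-coordinate of Q, the parameter along the line is τ = (0 − (-4))/8 = 1/2.
Then k = 2 + 1/2·(-2) = 1.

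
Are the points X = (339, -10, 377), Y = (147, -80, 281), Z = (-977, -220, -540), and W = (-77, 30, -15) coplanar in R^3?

Yes

With X as base: XY = (-192, -70, -96), XZ = (-1316, -210, -917), XW = (-416, 40, -392).
XZ × XW = (119000, -134400, -140000).
XY · (XZ × XW) = 0.
The scalar triple product vanishes, so the four points are coplanar.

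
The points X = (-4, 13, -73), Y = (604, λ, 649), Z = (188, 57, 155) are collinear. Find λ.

457/3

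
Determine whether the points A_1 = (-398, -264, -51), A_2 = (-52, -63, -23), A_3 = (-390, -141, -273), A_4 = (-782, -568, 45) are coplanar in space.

No

The four points are coplanar iff the 3×3 determinant with rows A_1A_2, A_1A_3, A_1A_4 is zero.
Rows: (346, 201, 28), (8, 123, -222), (-384, -304, 96).
Expanding along the first row: (346)(-55680) − (201)(-84480) + (28)(44800) = -1030400.
Nonzero ⇒ not coplanar.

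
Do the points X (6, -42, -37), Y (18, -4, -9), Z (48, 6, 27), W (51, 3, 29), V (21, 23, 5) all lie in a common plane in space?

The plane through X, Y, Z has normal n = XY × XZ = (1088, 408, -1020) and equation n·P = 27132.
Checking the remaining points: n·W = 27132, n·V = 27132.
All equal 27132, so all 5 points lie in one plane.

Yes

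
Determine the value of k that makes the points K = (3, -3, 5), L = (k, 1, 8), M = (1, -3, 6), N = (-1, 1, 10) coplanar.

3

The points are coplanar iff KL · (KM × KN) = 0.
Expanding, this is linear in k: (-4)k + (12) = 0.
So k = 3.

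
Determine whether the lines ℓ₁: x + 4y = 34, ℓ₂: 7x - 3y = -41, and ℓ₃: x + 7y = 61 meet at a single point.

Yes

Intersecting ℓ₁ and ℓ₂: solving the 2×2 system gives (x, y) = (-2, 9).
Substitute into ℓ₃: (1)(-2) + (7)(9) = 61.
This equals 61, so (-2, 9) lies on all three lines and they are concurrent.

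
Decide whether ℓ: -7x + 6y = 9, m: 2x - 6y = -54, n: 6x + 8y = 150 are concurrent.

Yes

Intersecting ℓ and m: solving the 2×2 system gives (x, y) = (9, 12).
Substitute into n: (6)(9) + (8)(12) = 150.
This equals 150, so (9, 12) lies on all three lines and they are concurrent.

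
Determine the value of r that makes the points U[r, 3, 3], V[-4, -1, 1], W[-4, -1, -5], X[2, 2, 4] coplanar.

4

The points are coplanar iff UV · (UW × UX) = 0.
Expanding, this is linear in r: (-18)r + (72) = 0.
So r = 4.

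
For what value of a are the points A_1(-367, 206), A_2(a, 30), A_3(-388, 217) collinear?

-31

The three points are collinear iff det[A_1A_2; A_1A_3] = 0.
This determinant is linear in a: (11)a + (341) = 0, so a = -31.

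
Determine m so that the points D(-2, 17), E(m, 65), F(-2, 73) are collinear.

-2

The three points are collinear iff det[DE; DF] = 0.
This determinant is linear in m: (56)m + (112) = 0, so m = -2.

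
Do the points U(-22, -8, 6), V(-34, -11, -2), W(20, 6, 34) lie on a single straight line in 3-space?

UV = (-12, -3, -8), UW = (42, 14, 28).
Comparing components 2 and 3: (-3)(28) − (-8)(14) = 28 ≠ 0, so UV and UW are not parallel and the points are not collinear.

No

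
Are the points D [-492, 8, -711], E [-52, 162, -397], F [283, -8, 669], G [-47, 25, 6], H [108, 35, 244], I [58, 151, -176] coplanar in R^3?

The plane through D, E, F has normal n = DE × DF = (217544, -363850, -126390) and equation n·P = -20079158.
Checking the remaining points: n·G = -20079158, n·H = -20079158, n·I = -20079158.
All equal -20079158, so all 6 points lie in one plane.

Yes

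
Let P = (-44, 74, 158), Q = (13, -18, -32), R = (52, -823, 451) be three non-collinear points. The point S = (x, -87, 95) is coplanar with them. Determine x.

The plane through P, Q, R has equation −197386x − 34941y − 42297z = -583576.
Substituting S: (-197386)x + (-978348) = -583576, so x = -2.

-2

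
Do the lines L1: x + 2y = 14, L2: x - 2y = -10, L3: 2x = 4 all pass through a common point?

Yes

Lines aᵢx + bᵢy = cᵢ with pairwise distinct directions are concurrent exactly when det[aᵢ bᵢ cᵢ] = 0.
Here the determinant is 0.
It vanishes, so the lines are concurrent at (2, 6).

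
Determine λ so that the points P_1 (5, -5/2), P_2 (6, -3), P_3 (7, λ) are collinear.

The three points are collinear iff det[P_1P_2; P_1P_3] = 0.
This determinant is linear in λ: (1)λ + (7/2) = 0, so λ = -7/2.

-7/2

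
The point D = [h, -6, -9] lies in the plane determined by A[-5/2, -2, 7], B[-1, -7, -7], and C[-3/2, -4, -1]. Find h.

Coplanarity requires AB · (AC × AD) = 0.
AB = (3/2, -5, -14), AC = (1, -2, -8); the triple product is linear in h with coefficient 12 and constant term 6.
Setting it to zero: h = -1/2.

-1/2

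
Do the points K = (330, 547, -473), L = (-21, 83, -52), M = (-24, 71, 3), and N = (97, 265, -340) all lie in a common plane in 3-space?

With K as base: KL = (-351, -464, 421), KM = (-354, -476, 476), KN = (-233, -282, 133).
KM × KN = (70924, -63826, -11080).
KL · (KM × KN) = 56260.
Since 56260 ≠ 0, the four points are not coplanar.

No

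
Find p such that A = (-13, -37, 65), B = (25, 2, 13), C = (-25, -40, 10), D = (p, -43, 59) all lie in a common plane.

Normal to plane ABC: n = (-2301, 2714, 354); plane equation n·P = -47495.
Requiring n·D = -47495: (-2301)p + (-95816) = -47495.
So p = -21.

-21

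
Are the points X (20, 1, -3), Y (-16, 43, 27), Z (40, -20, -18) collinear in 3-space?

No

XY = (-36, 42, 30), XZ = (20, -21, -15).
XY × XZ = (0, 60, -84).
The cross product is nonzero, so the points do not lie on one line.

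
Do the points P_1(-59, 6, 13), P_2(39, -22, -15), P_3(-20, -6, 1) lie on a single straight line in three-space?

No

P_1P_2 = (98, -28, -28), P_1P_3 = (39, -12, -12).
P_1P_2 × P_1P_3 = (0, 84, -84).
The cross product is nonzero, so the points do not lie on one line.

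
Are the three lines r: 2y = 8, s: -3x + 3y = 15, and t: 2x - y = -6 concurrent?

The three lines meet at one point iff the augmented coefficient matrix [aᵢ bᵢ cᵢ] has rank < 3, i.e. its determinant vanishes.
Here the determinant is 0.
It vanishes, so the lines are concurrent at (-1, 4).

Yes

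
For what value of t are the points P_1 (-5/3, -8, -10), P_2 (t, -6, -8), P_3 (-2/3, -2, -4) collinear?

-4/3

Collinearity requires P_1P_2 × P_1P_3 = 0; each component is linear in t.
The y-component gives (-6)t + (-8) = 0, so t = -4/3.
The remaining components then also vanish.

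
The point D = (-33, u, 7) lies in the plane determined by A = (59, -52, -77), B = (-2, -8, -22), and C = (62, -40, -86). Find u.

12

A normal to the plane is n = AB × AC = (-1056, -384, -864).
D lies in the plane iff n · AD = 0.
This gives (-384)u + (4608) = 0, so u = 12.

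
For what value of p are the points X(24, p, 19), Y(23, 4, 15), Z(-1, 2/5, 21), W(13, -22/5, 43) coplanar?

Coplanarity ⇔ det[XY; XZ; XW] = 0.
Expanding, this is linear in p: (-612)p + (1836) = 0.
So p = 3.

3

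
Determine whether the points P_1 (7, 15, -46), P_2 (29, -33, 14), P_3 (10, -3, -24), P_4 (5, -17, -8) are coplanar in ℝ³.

No

A normal to the plane through P_1, P_2, P_3 is n = P_1P_2 × P_1P_3 = (24, -304, -252).
The plane has equation n·P = 7200. For P_4: n·P_4 = 7304.
7304 ≠ 7200, so P_4 is off the plane.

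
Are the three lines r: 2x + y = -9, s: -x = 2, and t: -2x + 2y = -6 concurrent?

Yes

Intersecting r and s: solving the 2×2 system gives (x, y) = (-2, -5).
Substitute into t: (-2)(-2) + (2)(-5) = -6.
This equals -6, so (-2, -5) lies on all three lines and they are concurrent.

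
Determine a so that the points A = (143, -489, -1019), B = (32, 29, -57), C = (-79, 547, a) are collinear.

Collinearity requires AB × AC = 0; each component is linear in a.
The x-component gives (518)a + (-468790) = 0, so a = 905.
The remaining components then also vanish.

905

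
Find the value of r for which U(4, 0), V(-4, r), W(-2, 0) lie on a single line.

The three points are collinear iff det[UV; UW] = 0.
This determinant is linear in r: (6)r + (0) = 0, so r = 0.

0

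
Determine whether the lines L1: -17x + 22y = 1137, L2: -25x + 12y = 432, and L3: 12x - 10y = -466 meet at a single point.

No

The three lines meet at one point iff the augmented coefficient matrix [aᵢ bᵢ cᵢ] has rank < 3, i.e. its determinant vanishes.
Here the determinant is -106.
Nonzero, so no common point exists.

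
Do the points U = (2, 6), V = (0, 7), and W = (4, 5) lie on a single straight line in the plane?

Yes

UV = (-2, 1), UW = (2, -1).
Twice the signed area of △UVW is (-2)(-1) − (1)(2) = 0.
The triangle is degenerate (zero area), so the points are collinear.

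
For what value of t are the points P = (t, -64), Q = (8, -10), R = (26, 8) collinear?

-46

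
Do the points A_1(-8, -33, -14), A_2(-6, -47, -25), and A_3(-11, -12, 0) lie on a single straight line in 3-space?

No

A_1A_2 = (2, -14, -11), A_1A_3 = (-3, 21, 14).
A_1A_2 × A_1A_3 = (35, 5, 0).
The cross product is nonzero, so the points do not lie on one line.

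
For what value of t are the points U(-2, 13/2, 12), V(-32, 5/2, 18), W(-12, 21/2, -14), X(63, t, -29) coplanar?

Normal to plane UVW: n = (80, -840, -160); plane equation n·P = -7540.
Requiring n·X = -7540: (-840)t + (9680) = -7540.
So t = 41/2.

41/2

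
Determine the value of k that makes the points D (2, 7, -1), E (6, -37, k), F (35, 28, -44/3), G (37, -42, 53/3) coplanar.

19

The points are coplanar iff DE · (DF × DG) = 0.
Expanding, this is linear in k: (-2352)k + (44688) = 0.
So k = 19.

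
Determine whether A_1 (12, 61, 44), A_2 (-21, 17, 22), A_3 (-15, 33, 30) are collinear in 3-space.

No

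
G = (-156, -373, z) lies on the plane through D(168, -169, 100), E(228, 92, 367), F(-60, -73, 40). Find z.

-284

A normal to the plane is n = DE × DF = (-41292, -57276, 65268).
G lies in the plane iff n · DG = 0.
This gives (65268)z + (18536112) = 0, so z = -284.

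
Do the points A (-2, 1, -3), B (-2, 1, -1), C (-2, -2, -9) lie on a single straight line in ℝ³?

No

AB = (0, 0, 2), AC = (0, -3, -6).
AB × AC = (6, 0, 0).
The cross product is nonzero, so the points do not lie on one line.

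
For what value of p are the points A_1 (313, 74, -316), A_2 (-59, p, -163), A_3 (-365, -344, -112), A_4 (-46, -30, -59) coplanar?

-123

Normal to plane A_1A_3A_4: n = (-86210, 101010, -79550); plane equation n·P = 5628810.
Requiring n·A_2 = 5628810: (101010)p + (18053040) = 5628810.
So p = -123.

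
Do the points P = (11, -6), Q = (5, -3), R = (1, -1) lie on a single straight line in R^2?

Yes

PQ = (-6, 3), PR = (-10, 5).
det[PQ; PR] = (-6)(5) − (3)(-10) = 0.
The determinant is zero, so the points are collinear.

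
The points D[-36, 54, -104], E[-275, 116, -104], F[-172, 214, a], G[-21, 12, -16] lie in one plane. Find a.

Normal to plane DEG: n = (5456, 21032, 9108); plane equation n·P = -7920.
Requiring n·F = -7920: (9108)a + (3562416) = -7920.
So a = -392.

-392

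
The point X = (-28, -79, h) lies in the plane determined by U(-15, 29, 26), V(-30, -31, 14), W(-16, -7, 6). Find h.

Coplanarity requires UV · (UW × UX) = 0.
UV = (-15, -60, -12), UW = (-1, -36, -20); the triple product is linear in h with coefficient 480 and constant term 8640.
Setting it to zero: h = -18.

-18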